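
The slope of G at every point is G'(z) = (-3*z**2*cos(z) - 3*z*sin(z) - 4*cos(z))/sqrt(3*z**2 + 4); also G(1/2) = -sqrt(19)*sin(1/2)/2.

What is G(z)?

G'(z) has the shape u'v + uv' for u = -sqrt(3*z**2 + 4) and v = sin(z) — it is the derivative of the product u*v.
A general antiderivative is -sqrt(3*z**2 + 4)*sin(z) + C.
The condition gives C = -sqrt(19)*sin(1/2)/2 - (-sqrt(19)*sin(1/2)/2) = 0.
So G(z) = -sqrt(3*z**2 + 4)*sin(z).
Check: d/dz[-sqrt(3*z**2 + 4)*sin(z)] = (-3*z**2*cos(z) - 3*z*sin(z) - 4*cos(z))/sqrt(3*z**2 + 4) = G'(z).

G(z) = -sqrt(3*z**2 + 4)*sin(z)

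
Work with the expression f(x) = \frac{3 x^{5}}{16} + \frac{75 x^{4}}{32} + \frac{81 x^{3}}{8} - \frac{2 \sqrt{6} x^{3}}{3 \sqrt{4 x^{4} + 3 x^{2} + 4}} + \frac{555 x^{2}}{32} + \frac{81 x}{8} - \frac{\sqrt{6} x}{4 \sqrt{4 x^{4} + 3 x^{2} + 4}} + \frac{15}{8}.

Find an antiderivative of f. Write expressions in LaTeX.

An antiderivative is F(x) = - \frac{\left(- \frac{x^{2}}{2} - \frac{5 x}{2} - 1\right)^{3}}{4} - \frac{\sqrt{\frac{2 x^{4}}{3} + \frac{x^{2}}{2} + \frac{2}{3}}}{2}.

The integrand splits into summands that can be handled one at a time.
Check: d/dx[- \frac{\left(- \frac{x^{2}}{2} - \frac{5 x}{2} - 1\right)^{3}}{4} - \frac{\sqrt{\frac{2 x^{4}}{3} + \frac{x^{2}}{2} + \frac{2}{3}}}{2}] = \frac{18 x^{5} \sqrt{4 x^{4} + 3 x^{2} + 4} + 225 x^{4} \sqrt{4 x^{4} + 3 x^{2} + 4} + 972 x^{3} \sqrt{4 x^{4} + 3 x^{2} + 4} - 64 \sqrt{6} x^{3} + 1665 x^{2} \sqrt{4 x^{4} + 3 x^{2} + 4} + 972 x \sqrt{4 x^{4} + 3 x^{2} + 4} - 24 \sqrt{6} x + 180 \sqrt{4 x^{4} + 3 x^{2} + 4}}{96 \sqrt{4 x^{4} + 3 x^{2} + 4}}, which equals f(x).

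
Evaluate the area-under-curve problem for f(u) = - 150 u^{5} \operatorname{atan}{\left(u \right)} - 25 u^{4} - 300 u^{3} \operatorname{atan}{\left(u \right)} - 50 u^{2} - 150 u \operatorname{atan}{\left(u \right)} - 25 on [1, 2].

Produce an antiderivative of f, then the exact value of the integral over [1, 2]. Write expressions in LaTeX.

Recognize the product-rule pattern: f = v'r + vr' with v = \frac{25 \left(- 2 u^{2} - 2\right)^{3}}{8}, r = \operatorname{atan}{\left(u \right)}, so integration by parts undoes it.
F(u) = - 25 u^{6} \operatorname{atan}{\left(u \right)} - 75 u^{4} \operatorname{atan}{\left(u \right)} - 75 u^{2} \operatorname{atan}{\left(u \right)} - 25 \operatorname{atan}{\left(u \right)} is an antiderivative of f.
Check: d/du[- 25 u^{6} \operatorname{atan}{\left(u \right)} - 75 u^{4} \operatorname{atan}{\left(u \right)} - 75 u^{2} \operatorname{atan}{\left(u \right)} - 25 \operatorname{atan}{\left(u \right)}] = - 150 u^{5} \operatorname{atan}{\left(u \right)} - 25 u^{4} - 300 u^{3} \operatorname{atan}{\left(u \right)} - 50 u^{2} - 150 u \operatorname{atan}{\left(u \right)} - 25 = f(u).
F(2) = - 3125 \operatorname{atan}{\left(2 \right)}; F(1) = - 50 \pi.
Integral = F(2) - F(1) = - 3125 \operatorname{atan}{\left(2 \right)} + 50 \pi.

Antiderivative: F(u) = - 25 u^{6} \operatorname{atan}{\left(u \right)} - 75 u^{4} \operatorname{atan}{\left(u \right)} - 75 u^{2} \operatorname{atan}{\left(u \right)} - 25 \operatorname{atan}{\left(u \right)}; value = - 3125 \operatorname{atan}{\left(2 \right)} + 50 \pi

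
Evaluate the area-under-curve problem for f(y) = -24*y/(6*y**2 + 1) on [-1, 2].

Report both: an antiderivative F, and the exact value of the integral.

The substitution u = 2*y**2 + 1/3 works: f is exactly (dF/du)*(du/dy) for that inner function.
F(y) = -2*log(2*y**2 + 1/3) is an antiderivative of f.
Check: d/dy[-2*log(2*y**2 + 1/3)] = -24*y/(6*y**2 + 1) = f(y).
F(2) = -2*log(25/3); F(-1) = -2*log(7/3).
Integral = F(2) - F(-1) = -2*log(25/3) + 2*log(7/3).

Antiderivative: F(y) = -2*log(2*y**2 + 1/3); value = -2*log(25/3) + 2*log(7/3)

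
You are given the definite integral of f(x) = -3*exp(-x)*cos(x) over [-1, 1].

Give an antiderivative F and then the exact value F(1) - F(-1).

A candidate is checked by its d/dx: the result must match f(x).
F(x) = -3*exp(-x)*sin(x)/2 + 3*exp(-x)*cos(x)/2 is an antiderivative of f.
Check: d/dx[-3*exp(-x)*sin(x)/2 + 3*exp(-x)*cos(x)/2] = -3*exp(-x)*cos(x) = f(x).
F(1) = -3*exp(-1)*sin(1)/2 + 3*exp(-1)*cos(1)/2; F(-1) = 3*exp(1)*cos(1)/2 + 3*exp(1)*sin(1)/2.
Integral = F(1) - F(-1) = -3*exp(1)*sin(1)/2 - 3*exp(1)*cos(1)/2 - 3*exp(-1)*sin(1)/2 + 3*exp(-1)*cos(1)/2.

Antiderivative: F(x) = -3*exp(-x)*sin(x)/2 + 3*exp(-x)*cos(x)/2; value = -3*exp(1)*sin(1)/2 - 3*exp(1)*cos(1)/2 - 3*exp(-1)*sin(1)/2 + 3*exp(-1)*cos(1)/2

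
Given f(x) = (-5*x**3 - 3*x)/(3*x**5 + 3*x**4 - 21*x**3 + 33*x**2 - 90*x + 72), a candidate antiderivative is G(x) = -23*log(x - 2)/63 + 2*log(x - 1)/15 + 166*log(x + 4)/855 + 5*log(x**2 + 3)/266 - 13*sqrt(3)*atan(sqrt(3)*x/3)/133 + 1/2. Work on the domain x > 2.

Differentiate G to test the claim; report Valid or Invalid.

d/dx[G] = (-5*x**3 - 3*x)/(3*x**5 + 3*x**4 - 21*x**3 + 33*x**2 - 90*x + 72)
This equals f(x) exactly, so the claim holds.

Valid - differentiating G returns exactly f.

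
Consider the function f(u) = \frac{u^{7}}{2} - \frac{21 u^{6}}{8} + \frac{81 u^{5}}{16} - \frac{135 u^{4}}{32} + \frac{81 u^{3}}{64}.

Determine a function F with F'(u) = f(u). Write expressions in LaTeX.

The substitution w = \frac{u^{2}}{2} - \frac{3 u}{4} works: f is exactly (dF/dw)*(dw/du) for that inner function.
Check: d/du[\frac{u^{8}}{16} - \frac{3 u^{7}}{8} + \frac{27 u^{6}}{32} - \frac{27 u^{5}}{32} + \frac{81 u^{4}}{256}] = \frac{u^{7}}{2} - \frac{21 u^{6}}{8} + \frac{81 u^{5}}{16} - \frac{135 u^{4}}{32} + \frac{81 u^{3}}{64} = f(u).

An antiderivative is F(u) = \frac{u^{8}}{16} - \frac{3 u^{7}}{8} + \frac{27 u^{6}}{32} - \frac{27 u^{5}}{32} + \frac{81 u^{4}}{256}.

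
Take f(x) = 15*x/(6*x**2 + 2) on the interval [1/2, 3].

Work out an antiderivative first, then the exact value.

Antiderivative: F(x) = 5*log(2*x**2 + 2/3)/4; value = -5*log(7/6)/4 + 5*log(56/3)/4

The substitution u = 2*x**2 + 2/3 works: f is exactly (dF/du)*(du/dx) for that inner function.
F(x) = 5*log(2*x**2 + 2/3)/4 is an antiderivative of f.
Check: d/dx[5*log(2*x**2 + 2/3)/4] = 15*x/(6*x**2 + 2) = f(x).
F(3) = 5*log(56/3)/4; F(1/2) = 5*log(7/6)/4.
Integral = F(3) - F(1/2) = -5*log(7/6)/4 + 5*log(56/3)/4.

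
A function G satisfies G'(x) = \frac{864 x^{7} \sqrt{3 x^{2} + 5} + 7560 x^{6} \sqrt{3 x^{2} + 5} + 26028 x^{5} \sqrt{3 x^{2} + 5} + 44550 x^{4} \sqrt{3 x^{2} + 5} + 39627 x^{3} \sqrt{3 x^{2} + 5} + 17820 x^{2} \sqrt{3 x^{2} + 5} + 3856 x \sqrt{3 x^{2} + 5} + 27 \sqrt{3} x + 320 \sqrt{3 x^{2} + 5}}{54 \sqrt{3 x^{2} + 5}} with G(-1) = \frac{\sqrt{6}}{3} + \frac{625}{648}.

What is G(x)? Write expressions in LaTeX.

G(x) = \frac{1296 x^{8} + 12960 x^{7} + 52056 x^{6} + 106920 x^{5} + 118881 x^{4} + 71280 x^{3} + 23136 x^{2} + 3840 x + 108 \sqrt{3} \sqrt{3 x^{2} + 5} + 256}{648}

A first test for any G(x): its x-derivative must equal the given G'(x).
A general antiderivative is \frac{\sqrt{x^{2} + \frac{5}{3}}}{2} + 2 \left(- x^{2} - \frac{5 x}{2} - \frac{2}{3}\right)^{4} + C.
The condition gives C = \frac{\sqrt{6}}{3} + \frac{625}{648} - (\frac{\sqrt{6}}{3} + \frac{625}{648}) = 0.
So G(x) = \frac{1296 x^{8} + 12960 x^{7} + 52056 x^{6} + 106920 x^{5} + 118881 x^{4} + 71280 x^{3} + 23136 x^{2} + 3840 x + 108 \sqrt{3} \sqrt{3 x^{2} + 5} + 256}{648}.
Check: d/dx[\frac{1296 x^{8} + 12960 x^{7} + 52056 x^{6} + 106920 x^{5} + 118881 x^{4} + 71280 x^{3} + 23136 x^{2} + 3840 x + 108 \sqrt{3} \sqrt{3 x^{2} + 5} + 256}{648}] = \frac{864 x^{7} \sqrt{3 x^{2} + 5} + 7560 x^{6} \sqrt{3 x^{2} + 5} + 26028 x^{5} \sqrt{3 x^{2} + 5} + 44550 x^{4} \sqrt{3 x^{2} + 5} + 39627 x^{3} \sqrt{3 x^{2} + 5} + 17820 x^{2} \sqrt{3 x^{2} + 5} + 3856 x \sqrt{3 x^{2} + 5} + 27 \sqrt{3} x + 320 \sqrt{3 x^{2} + 5}}{54 \sqrt{3 x^{2} + 5}} = G'(x).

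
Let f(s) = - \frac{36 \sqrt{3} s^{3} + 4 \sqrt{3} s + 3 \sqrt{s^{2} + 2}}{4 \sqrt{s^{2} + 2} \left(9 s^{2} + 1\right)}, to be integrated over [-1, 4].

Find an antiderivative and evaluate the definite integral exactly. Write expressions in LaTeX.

Recover f(s) by differentiating a candidate F(s); any mismatch rules it out.
F(s) = - \sqrt{3 s^{2} + 6} - \frac{\operatorname{atan}{\left(3 s \right)}}{4} is an antiderivative of f.
Check: d/ds[- \sqrt{3 s^{2} + 6} - \frac{\operatorname{atan}{\left(3 s \right)}}{4}] = \frac{- 36 \sqrt{3} s^{3} - 4 \sqrt{3} s - 3 \sqrt{s^{2} + 2}}{36 s^{2} \sqrt{s^{2} + 2} + 4 \sqrt{s^{2} + 2}}, which equals f(s).
F(4) = - 3 \sqrt{6} - \frac{\operatorname{atan}{\left(12 \right)}}{4}; F(-1) = -3 + \frac{\operatorname{atan}{\left(3 \right)}}{4}.
Integral = F(4) - F(-1) = - 3 \sqrt{6} - \frac{\operatorname{atan}{\left(12 \right)}}{4} - \frac{\operatorname{atan}{\left(3 \right)}}{4} + 3.

Antiderivative: F(s) = - \sqrt{3 s^{2} + 6} - \frac{\operatorname{atan}{\left(3 s \right)}}{4}; value = - 3 \sqrt{6} - \frac{\operatorname{atan}{\left(12 \right)}}{4} - \frac{\operatorname{atan}{\left(3 \right)}}{4} + 3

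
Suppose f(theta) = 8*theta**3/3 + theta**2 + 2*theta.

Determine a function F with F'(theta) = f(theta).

An antiderivative is F(theta) = (8*theta**4 + 4*theta**3 + 12*theta**2 - 15)/12.

Integrate term by term and add the pieces.
Check: d/dtheta[(8*theta**4 + 4*theta**3 + 12*theta**2 - 15)/12] = 8*theta**3/3 + theta**2 + 2*theta = f(theta).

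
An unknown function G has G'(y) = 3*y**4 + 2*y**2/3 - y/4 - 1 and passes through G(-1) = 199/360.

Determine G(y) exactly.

The integrand splits into summands that can be handled one at a time.
A general antiderivative is 3*y**5/5 + 2*y**3/9 - y**2/8 - y + C.
The condition gives C = 199/360 - (19/360) = 1/2.
So G(y) = 3*y**5/5 + 2*y**3/9 - y**2/8 - y + 1/2.
Check: d/dy[3*y**5/5 + 2*y**3/9 - y**2/8 - y + 1/2] = 3*y**4 + 2*y**2/3 - y/4 - 1 = G'(y).

G(y) = 3*y**5/5 + 2*y**3/9 - y**2/8 - y + 1/2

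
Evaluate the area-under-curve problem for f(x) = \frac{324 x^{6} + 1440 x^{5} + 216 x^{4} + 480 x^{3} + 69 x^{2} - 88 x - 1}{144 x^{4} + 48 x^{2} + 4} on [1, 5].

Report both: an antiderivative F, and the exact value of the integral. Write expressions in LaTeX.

Antiderivative: F(x) = \frac{54 x^{5} + 360 x^{4} + 63 x^{3} + 108 x^{2} - 3 x + 40}{12 \left(6 x^{2} + 1\right)}; value = \frac{228044}{1057}

An antiderivative F(x) passes only if d/dx[F] lands on f(x) exactly.
F(x) = \frac{54 x^{5} + 360 x^{4} + 63 x^{3} + 108 x^{2} - 3 x + 40}{12 \left(6 x^{2} + 1\right)} is an antiderivative of f.
Check: d/dx[\frac{54 x^{5} + 360 x^{4} + 63 x^{3} + 108 x^{2} - 3 x + 40}{12 \left(6 x^{2} + 1\right)}] = \frac{324 x^{6} + 1440 x^{5} + 216 x^{4} + 480 x^{3} + 69 x^{2} - 88 x - 1}{144 x^{4} + 48 x^{2} + 4} = f(x).
F(5) = \frac{202175}{906}; F(1) = \frac{311}{42}.
Integral = F(5) - F(1) = \frac{228044}{1057}.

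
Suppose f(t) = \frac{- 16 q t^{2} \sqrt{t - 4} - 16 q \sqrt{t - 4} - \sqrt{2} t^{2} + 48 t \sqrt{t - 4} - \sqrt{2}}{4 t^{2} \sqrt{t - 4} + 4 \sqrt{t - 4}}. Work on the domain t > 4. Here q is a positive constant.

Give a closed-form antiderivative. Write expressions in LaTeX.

An antiderivative is F(t) = - 4 q t - \sqrt{\frac{t}{2} - 2} + 3 \log{\left(2 t^{4} + 4 t^{2} + 2 \right)}.

A candidate is checked by its d/dt: the result must match f(t).
Check: d/dt[- 4 q t - \sqrt{\frac{t}{2} - 2} + 3 \log{\left(2 t^{4} + 4 t^{2} + 2 \right)}] = \frac{- 16 q t^{2} \sqrt{t - 4} - 16 q \sqrt{t - 4} - \sqrt{2} t^{2} + 48 t \sqrt{t - 4} - \sqrt{2}}{4 t^{2} \sqrt{t - 4} + 4 \sqrt{t - 4}} = f(t).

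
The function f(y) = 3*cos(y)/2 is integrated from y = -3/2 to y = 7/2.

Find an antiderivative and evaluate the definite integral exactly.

Antiderivative: F(y) = 3*sin(y)/2; value = 3*sin(7/2)/2 + 3*sin(3/2)/2

Any candidate F(y) must reproduce f(y) exactly when differentiated.
F(y) = 3*sin(y)/2 is an antiderivative of f.
Check: d/dy[3*sin(y)/2] = 3*cos(y)/2 = f(y).
F(7/2) = 3*sin(7/2)/2; F(-3/2) = -3*sin(3/2)/2.
Integral = F(7/2) - F(-3/2) = 3*sin(7/2)/2 + 3*sin(3/2)/2.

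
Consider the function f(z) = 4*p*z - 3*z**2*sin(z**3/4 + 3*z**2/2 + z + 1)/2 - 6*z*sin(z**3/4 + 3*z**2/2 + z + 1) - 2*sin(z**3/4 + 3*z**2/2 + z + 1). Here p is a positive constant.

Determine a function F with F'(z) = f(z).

Integrate term by term and add the pieces.
Check: d/dz[2*p*z**2 + 2*cos(z**3/4 + 3*z**2/2 + z + 1)] = 4*p*z - 3*z**2*sin(z**3/4 + 3*z**2/2 + z + 1)/2 - 6*z*sin(z**3/4 + 3*z**2/2 + z + 1) - 2*sin(z**3/4 + 3*z**2/2 + z + 1) = f(z).

An antiderivative is F(z) = 2*p*z**2 + 2*cos(z**3/4 + 3*z**2/2 + z + 1).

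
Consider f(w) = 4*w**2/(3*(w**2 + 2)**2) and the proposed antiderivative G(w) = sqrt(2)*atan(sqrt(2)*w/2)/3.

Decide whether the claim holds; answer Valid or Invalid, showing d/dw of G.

d/dw[G] = 2/(3*w**2 + 6)
d/dw[G] - f(w) = (4 - 2*w**2)/(3*w**4 + 12*w**2 + 12) != 0.

Invalid: d/dw[G] - f = (4 - 2*w**2)/(3*w**4 + 12*w**2 + 12), which is not 0.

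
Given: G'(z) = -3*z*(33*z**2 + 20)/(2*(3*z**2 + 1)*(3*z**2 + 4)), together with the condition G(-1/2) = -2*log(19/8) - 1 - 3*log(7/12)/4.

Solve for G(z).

Any candidate G(z) must reproduce the stated G'(z) exactly.
A general antiderivative is -3*log(z**2 + 1/3)/4 - 2*log(3*z**2/2 + 2) + C.
The condition gives C = -2*log(19/8) - 1 - 3*log(7/12)/4 - (-2*log(19/8) - 3*log(7/12)/4) = -1.
So G(z) = -3*log(z**2 + 1/3)/4 - 2*log(3*z**2/2 + 2) - 1.
Check: d/dz[-3*log(z**2 + 1/3)/4 - 2*log(3*z**2/2 + 2) - 1] = (-99*z**3 - 60*z)/(18*z**4 + 30*z**2 + 8), which equals G'(z).

G(z) = -3*log(z**2 + 1/3)/4 - 2*log(3*z**2/2 + 2) - 1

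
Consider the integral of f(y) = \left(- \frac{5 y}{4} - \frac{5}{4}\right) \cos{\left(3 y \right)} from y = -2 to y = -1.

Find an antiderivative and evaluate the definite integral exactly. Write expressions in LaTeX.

An antiderivative F(y) passes only if d/dy[F] lands on f(y) exactly.
F(y) = \frac{5 \left(- 3 y \sin{\left(3 y \right)} - 3 \sin{\left(3 y \right)} - \cos{\left(3 y \right)}\right)}{36} is an antiderivative of f.
Check: d/dy[\frac{5 \left(- 3 y \sin{\left(3 y \right)} - 3 \sin{\left(3 y \right)} - \cos{\left(3 y \right)}\right)}{36}] = - \frac{5 y \cos{\left(3 y \right)}}{4} - \frac{5 \cos{\left(3 y \right)}}{4}, which equals f(y).
F(-1) = - \frac{5 \cos{\left(3 \right)}}{36}; F(-2) = - \frac{5 \cos{\left(6 \right)}}{36} - \frac{5 \sin{\left(6 \right)}}{12}.
Integral = F(-1) - F(-2) = \frac{5 \sin{\left(6 \right)}}{12} + \frac{5 \cos{\left(6 \right)}}{36} - \frac{5 \cos{\left(3 \right)}}{36}.

Antiderivative: F(y) = \frac{5 \left(- 3 y \sin{\left(3 y \right)} - 3 \sin{\left(3 y \right)} - \cos{\left(3 y \right)}\right)}{36}; value = \frac{5 \sin{\left(6 \right)}}{12} + \frac{5 \cos{\left(6 \right)}}{36} - \frac{5 \cos{\left(3 \right)}}{36}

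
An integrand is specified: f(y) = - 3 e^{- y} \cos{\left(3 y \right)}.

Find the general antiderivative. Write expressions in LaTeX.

F(y) = - \frac{9 e^{- y} \sin{\left(3 y \right)}}{10} + \frac{3 e^{- y} \cos{\left(3 y \right)}}{10} + C

Differentiate the proposed F(y) back; it has to land on f(y) exactly.
Check: d/dy[- \frac{9 e^{- y} \sin{\left(3 y \right)}}{10} + \frac{3 e^{- y} \cos{\left(3 y \right)}}{10}] = - 3 e^{- y} \cos{\left(3 y \right)} = f(y).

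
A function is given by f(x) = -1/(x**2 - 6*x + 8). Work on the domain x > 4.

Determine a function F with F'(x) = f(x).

An antiderivative is F(x) = -log(x - 4)/2 + log(x - 2)/2.

Factor the denominator ((x - 4)*(x - 2)) and decompose: f = 1/(2*(x - 2)) - 1/(2*(x - 4)); each piece integrates to a log, atan, or power term.
Check: d/dx[-log(x - 4)/2 + log(x - 2)/2] = -1/(x**2 - 6*x + 8) = f(x).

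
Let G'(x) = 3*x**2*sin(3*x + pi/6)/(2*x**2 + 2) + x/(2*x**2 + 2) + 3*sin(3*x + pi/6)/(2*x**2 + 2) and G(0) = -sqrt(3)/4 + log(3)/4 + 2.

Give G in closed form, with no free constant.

Integrate term by term and add the pieces.
A general antiderivative is log(3*x**2 + 3)/4 - cos(3*x + pi/6)/2 + C.
The condition gives C = -sqrt(3)/4 + log(3)/4 + 2 - (-sqrt(3)/4 + log(3)/4) = 2.
So G(x) = log(3*x**2 + 3)/4 - cos(3*x + pi/6)/2 + 2.
Check: d/dx[log(3*x**2 + 3)/4 - cos(3*x + pi/6)/2 + 2] = (3*x**2*sin(3*x + pi/6) + x + 3*sin(3*x + pi/6))/(2*x**2 + 2), which equals G'(x).

G(x) = log(3*x**2 + 3)/4 - cos(3*x + pi/6)/2 + 2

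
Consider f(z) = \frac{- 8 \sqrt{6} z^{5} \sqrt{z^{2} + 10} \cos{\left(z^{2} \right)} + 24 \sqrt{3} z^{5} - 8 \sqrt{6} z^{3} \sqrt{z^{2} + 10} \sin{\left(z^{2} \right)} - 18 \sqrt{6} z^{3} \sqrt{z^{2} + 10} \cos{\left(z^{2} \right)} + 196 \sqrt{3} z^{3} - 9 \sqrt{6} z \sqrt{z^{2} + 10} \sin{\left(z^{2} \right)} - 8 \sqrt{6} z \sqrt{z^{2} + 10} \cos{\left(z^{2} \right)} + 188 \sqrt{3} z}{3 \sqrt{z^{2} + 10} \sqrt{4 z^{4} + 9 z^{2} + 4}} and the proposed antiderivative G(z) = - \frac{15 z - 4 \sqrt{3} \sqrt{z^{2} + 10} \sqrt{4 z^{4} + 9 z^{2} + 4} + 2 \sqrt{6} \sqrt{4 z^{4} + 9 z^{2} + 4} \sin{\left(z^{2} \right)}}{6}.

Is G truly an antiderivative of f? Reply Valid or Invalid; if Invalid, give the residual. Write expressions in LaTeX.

Invalid: d/dz[G] - f = - \frac{5}{2}, which is not 0.

d/dz[G] = \frac{- 16 \sqrt{6} z^{5} \sqrt{z^{2} + 10} \cos{\left(z^{2} \right)} + 48 \sqrt{3} z^{5} - 16 \sqrt{6} z^{3} \sqrt{z^{2} + 10} \sin{\left(z^{2} \right)} - 36 \sqrt{6} z^{3} \sqrt{z^{2} + 10} \cos{\left(z^{2} \right)} + 392 \sqrt{3} z^{3} - 18 \sqrt{6} z \sqrt{z^{2} + 10} \sin{\left(z^{2} \right)} - 16 \sqrt{6} z \sqrt{z^{2} + 10} \cos{\left(z^{2} \right)} + 376 \sqrt{3} z - 15 \sqrt{z^{2} + 10} \sqrt{4 z^{4} + 9 z^{2} + 4}}{6 \sqrt{z^{2} + 10} \sqrt{4 z^{4} + 9 z^{2} + 4}}
d/dz[G] - f(z) = - \frac{5}{2} != 0.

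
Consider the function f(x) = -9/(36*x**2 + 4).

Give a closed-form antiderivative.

Since d/dx undoes antidifferentiation here, F'(x) = f(x) is required of F(x).
Check: d/dx[-3*atan(3*x)/4] = -9/(36*x**2 + 4) = f(x).

An antiderivative is F(x) = -3*atan(3*x)/4.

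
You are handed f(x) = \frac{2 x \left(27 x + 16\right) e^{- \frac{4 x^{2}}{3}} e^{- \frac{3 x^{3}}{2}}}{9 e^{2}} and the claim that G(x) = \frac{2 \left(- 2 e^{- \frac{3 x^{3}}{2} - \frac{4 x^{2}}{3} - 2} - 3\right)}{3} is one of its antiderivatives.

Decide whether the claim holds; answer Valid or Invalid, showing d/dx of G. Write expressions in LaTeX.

d/dx[G] = \frac{\left(54 x^{2} + 32 x\right) e^{- \frac{4 x^{2}}{3}} e^{- \frac{3 x^{3}}{2}}}{9 e^{2}}
This equals f(x) exactly, so the claim holds.

Valid: G'(x) = f(x).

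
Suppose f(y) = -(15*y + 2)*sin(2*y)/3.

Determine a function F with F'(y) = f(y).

Since d/dy undoes antidifferentiation here, F'(y) = f(y) is required of F(y).
Check: d/dy[5*y*cos(2*y)/2 - 5*sin(2*y)/4 + cos(2*y)/3] = -5*y*sin(2*y) - 2*sin(2*y)/3, which equals f(y).

An antiderivative is F(y) = 5*y*cos(2*y)/2 - 5*sin(2*y)/4 + cos(2*y)/3.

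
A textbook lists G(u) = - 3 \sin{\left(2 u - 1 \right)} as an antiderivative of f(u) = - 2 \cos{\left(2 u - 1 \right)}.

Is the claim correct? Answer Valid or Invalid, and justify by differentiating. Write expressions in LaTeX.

d/du[G] = - 6 \cos{\left(2 u - 1 \right)}
d/du[G] - f(u) = - 4 \cos{\left(2 u - 1 \right)} != 0.

Invalid: d/du[G] - f = - 4 \cos{\left(2 u - 1 \right)}, which is not 0.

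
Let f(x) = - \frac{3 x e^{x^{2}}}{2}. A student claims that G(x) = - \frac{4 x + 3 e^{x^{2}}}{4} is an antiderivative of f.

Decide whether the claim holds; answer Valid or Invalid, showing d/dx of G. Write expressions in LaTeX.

Invalid: d/dx[G] - f = -1, which is not 0.

d/dx[G] = - \frac{3 x e^{x^{2}}}{2} - 1
d/dx[G] - f(x) = -1 != 0.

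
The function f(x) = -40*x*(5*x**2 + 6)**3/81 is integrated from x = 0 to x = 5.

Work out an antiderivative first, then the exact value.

The substitution u = -5*x**2/3 - 2 works: f is exactly (dF/du)*(du/dx) for that inner function.
F(x) = -625*x**8/81 - 1000*x**6/27 - 200*x**4/3 - 160*x**2/3 is an antiderivative of f.
Check: d/dx[-625*x**8/81 - 1000*x**6/27 - 200*x**4/3 - 160*x**2/3] = -5000*x**7/81 - 2000*x**5/9 - 800*x**3/3 - 320*x/3, which equals f(x).
F(5) = -294498625/81; F(0) = 0.
Integral = F(5) - F(0) = -294498625/81.

Antiderivative: F(x) = -625*x**8/81 - 1000*x**6/27 - 200*x**4/3 - 160*x**2/3; value = -294498625/81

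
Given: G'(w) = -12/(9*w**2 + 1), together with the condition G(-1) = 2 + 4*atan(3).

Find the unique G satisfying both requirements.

G(w) = 2*(1 - 2*atan(3*w))

Whatever form G(w) takes, its d/dw must return the stated G'(w).
A general antiderivative is -4*atan(3*w) + C.
The condition gives C = 2 + 4*atan(3) - (4*atan(3)) = 2.
So G(w) = 2*(1 - 2*atan(3*w)).
Check: d/dw[2*(1 - 2*atan(3*w))] = -12/(9*w**2 + 1) = G'(w).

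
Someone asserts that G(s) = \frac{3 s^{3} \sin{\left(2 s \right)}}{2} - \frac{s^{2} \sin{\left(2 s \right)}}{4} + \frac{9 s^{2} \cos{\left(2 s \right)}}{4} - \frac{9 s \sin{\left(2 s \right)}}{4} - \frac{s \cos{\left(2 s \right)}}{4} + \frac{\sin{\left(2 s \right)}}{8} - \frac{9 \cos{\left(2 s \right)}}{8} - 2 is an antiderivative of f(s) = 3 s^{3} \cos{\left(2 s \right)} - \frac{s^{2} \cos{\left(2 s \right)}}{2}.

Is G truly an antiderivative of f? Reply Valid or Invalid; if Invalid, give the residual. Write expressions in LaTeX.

d/ds[G] = 3 s^{3} \cos{\left(2 s \right)} - \frac{s^{2} \cos{\left(2 s \right)}}{2}
This equals f(s) exactly, so the claim holds.

Valid. The derivative of G reproduces f.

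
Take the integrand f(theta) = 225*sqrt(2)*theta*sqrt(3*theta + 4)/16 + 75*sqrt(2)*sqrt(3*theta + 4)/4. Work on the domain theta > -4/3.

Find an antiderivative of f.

Integrate term by term and add the pieces.
Check: d/dtheta[sqrt(2)*(45*theta**2*sqrt(3*theta + 4) + 120*theta*sqrt(3*theta + 4) + 80*sqrt(3*theta + 4))/8] = (675*sqrt(2)*theta**2 + 1800*sqrt(2)*theta + 1200*sqrt(2))/(16*sqrt(3*theta + 4)), which equals f(theta).

An antiderivative is F(theta) = sqrt(2)*(45*theta**2*sqrt(3*theta + 4) + 120*theta*sqrt(3*theta + 4) + 80*sqrt(3*theta + 4))/8.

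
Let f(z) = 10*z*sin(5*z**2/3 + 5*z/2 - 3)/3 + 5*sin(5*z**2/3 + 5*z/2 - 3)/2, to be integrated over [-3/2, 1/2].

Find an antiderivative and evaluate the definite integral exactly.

f matches the chain-rule pattern g'(h)*h' with inner function h(z) = 5*z**2/3 + 5*z/2 - 3; substituting u = h(z) collapses the integral.
F(z) = -cos(5*z**2/3 + 5*z/2 - 3) is an antiderivative of f.
Check: d/dz[-cos(5*z**2/3 + 5*z/2 - 3)] = 10*z*sin(5*z**2/3 + 5*z/2 - 3)/3 + 5*sin(5*z**2/3 + 5*z/2 - 3)/2 = f(z).
F(1/2) = -cos(4/3); F(-3/2) = -cos(3).
Integral = F(1/2) - F(-3/2) = cos(3) - cos(4/3).

Antiderivative: F(z) = -cos(5*z**2/3 + 5*z/2 - 3); value = cos(3) - cos(4/3)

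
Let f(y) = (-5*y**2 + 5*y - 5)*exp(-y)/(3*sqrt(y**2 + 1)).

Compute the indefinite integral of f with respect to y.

F(y) = 5*sqrt(y**2 + 1)*exp(-y)/3 + C

Recognize the product-rule pattern: f = u'v + uv' with u = 5*sqrt(y**2 + 1)/3, v = exp(-y), so integration by parts undoes it.
Check: d/dy[5*sqrt(y**2 + 1)*exp(-y)/3] = (-5*y**2 + 5*y - 5)*exp(-y)/(3*sqrt(y**2 + 1)) = f(y).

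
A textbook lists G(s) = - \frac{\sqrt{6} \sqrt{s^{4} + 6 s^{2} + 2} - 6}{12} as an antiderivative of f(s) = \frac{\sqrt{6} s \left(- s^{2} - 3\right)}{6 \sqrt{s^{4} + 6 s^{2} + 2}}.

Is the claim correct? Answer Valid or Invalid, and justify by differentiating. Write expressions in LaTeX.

Valid - differentiating G returns exactly f.

d/ds[G] = \frac{- \sqrt{6} s^{3} - 3 \sqrt{6} s}{6 \sqrt{s^{4} + 6 s^{2} + 2}}
This equals f(s) exactly, so the claim holds.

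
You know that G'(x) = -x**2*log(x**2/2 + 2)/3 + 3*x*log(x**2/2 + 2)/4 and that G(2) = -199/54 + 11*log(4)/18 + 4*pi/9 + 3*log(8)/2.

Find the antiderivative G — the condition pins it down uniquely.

G(x) = -(24*x**3*log(x**2/2 + 2) - 16*x**3 - 81*x**2*log(x**2/2 + 2) + 81*x**2 + 192*x - 324*log(x**2 + 4) - 384*atan(x/2) + 216)/216

The integrand splits into summands that can be handled one at a time.
A general antiderivative is 2*x**3/27 - 3*x**2/8 - 8*x/9 + (-x**3/9 + 3*x**2/8)*log(x**2/2 + 2) + 3*log(x**2 + 4)/2 + 16*atan(x/2)/9 + C.
The condition gives C = -199/54 + 11*log(4)/18 + 4*pi/9 + 3*log(8)/2 - (-145/54 + 11*log(4)/18 + 4*pi/9 + 3*log(8)/2) = -1.
So G(x) = -(24*x**3*log(x**2/2 + 2) - 16*x**3 - 81*x**2*log(x**2/2 + 2) + 81*x**2 + 192*x - 324*log(x**2 + 4) - 384*atan(x/2) + 216)/216.
Check: d/dx[-(24*x**3*log(x**2/2 + 2) - 16*x**3 - 81*x**2*log(x**2/2 + 2) + 81*x**2 + 192*x - 324*log(x**2 + 4) - 384*atan(x/2) + 216)/216] = -x**2*log(x**2/2 + 2)/3 + 3*x*log(x**2/2 + 2)/4 = G'(x).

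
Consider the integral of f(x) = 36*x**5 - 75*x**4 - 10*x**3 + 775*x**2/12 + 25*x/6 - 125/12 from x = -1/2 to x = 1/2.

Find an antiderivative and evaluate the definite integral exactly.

The substitution u = 2*x**2 - 5*x/3 - 5/3 works: f is exactly (dF/du)*(du/dx) for that inner function.
F(x) = 6*x**6 - 15*x**5 - 5*x**4/2 + 775*x**3/36 + 25*x**2/12 - 125*x/12 is an antiderivative of f.
Check: d/dx[6*x**6 - 15*x**5 - 5*x**4/2 + 775*x**3/36 + 25*x**2/12 - 125*x/12] = 36*x**5 - 75*x**4 - 10*x**3 + 775*x**2/12 + 25*x/6 - 125/12 = f(x).
F(1/2) = -91/36; F(-1/2) = 31/9.
Integral = F(1/2) - F(-1/2) = -215/36.

Antiderivative: F(x) = 6*x**6 - 15*x**5 - 5*x**4/2 + 775*x**3/36 + 25*x**2/12 - 125*x/12; value = -215/36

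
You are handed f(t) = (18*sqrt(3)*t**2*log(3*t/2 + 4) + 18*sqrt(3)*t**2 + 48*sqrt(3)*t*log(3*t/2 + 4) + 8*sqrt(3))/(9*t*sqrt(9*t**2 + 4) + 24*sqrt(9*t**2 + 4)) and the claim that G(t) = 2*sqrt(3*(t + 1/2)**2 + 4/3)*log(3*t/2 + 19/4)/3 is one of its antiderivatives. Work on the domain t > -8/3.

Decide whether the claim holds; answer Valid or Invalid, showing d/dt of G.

d/dt[G] = (72*sqrt(3)*t**2*log(6*t + 19) - 144*sqrt(3)*t**2*log(2) + 72*sqrt(3)*t**2 + 264*sqrt(3)*t*log(6*t + 19) - 528*sqrt(3)*t*log(2) + 72*sqrt(3)*t + 114*sqrt(3)*log(6*t + 19) - 228*sqrt(3)*log(2) + 50*sqrt(3))/(18*t*sqrt(36*t**2 + 36*t + 25) + 57*sqrt(36*t**2 + 36*t + 25))
d/dt[G] - f(t) = (216*sqrt(3)*t**3*sqrt(9*t**2 + 4)*log(6*t + 19) - 432*sqrt(3)*t**3*sqrt(9*t**2 + 4)*log(2) + 216*sqrt(3)*t**3*sqrt(9*t**2 + 4) - 108*sqrt(3)*t**3*sqrt(36*t**2 + 36*t + 25)*log(3*t/2 + 4) - 108*sqrt(3)*t**3*sqrt(36*t**2 + 36*t + 25) + 1368*sqrt(3)*t**2*sqrt(9*t**2 + 4)*log(6*t + 19) - 2736*sqrt(3)*t**2*sqrt(9*t**2 + 4)*log(2) + 792*sqrt(3)*t**2*sqrt(9*t**2 + 4) - 630*sqrt(3)*t**2*sqrt(36*t**2 + 36*t + 25)*log(3*t/2 + 4) - 342*sqrt(3)*t**2*sqrt(36*t**2 + 36*t + 25) + 2454*sqrt(3)*t*sqrt(9*t**2 + 4)*log(6*t + 19) - 4908*sqrt(3)*t*sqrt(9*t**2 + 4)*log(2) + 726*sqrt(3)*t*sqrt(9*t**2 + 4) - 912*sqrt(3)*t*sqrt(36*t**2 + 36*t + 25)*log(3*t/2 + 4) - 48*sqrt(3)*t*sqrt(36*t**2 + 36*t + 25) + 912*sqrt(3)*sqrt(9*t**2 + 4)*log(6*t + 19) - 1824*sqrt(3)*sqrt(9*t**2 + 4)*log(2) + 400*sqrt(3)*sqrt(9*t**2 + 4) - 152*sqrt(3)*sqrt(36*t**2 + 36*t + 25))/(54*t**2*sqrt(9*t**2 + 4)*sqrt(36*t**2 + 36*t + 25) + 315*t*sqrt(9*t**2 + 4)*sqrt(36*t**2 + 36*t + 25) + 456*sqrt(9*t**2 + 4)*sqrt(36*t**2 + 36*t + 25)) != 0.

Invalid: d/dt[G] - f = (216*sqrt(3)*t**3*sqrt(9*t**2 + 4)*log(6*t + 19) - 432*sqrt(3)*t**3*sqrt(9*t**2 + 4)*log(2) + 216*sqrt(3)*t**3*sqrt(9*t**2 + 4) - 108*sqrt(3)*t**3*sqrt(36*t**2 + 36*t + 25)*log(3*t/2 + 4) - 108*sqrt(3)*t**3*sqrt(36*t**2 + 36*t + 25) + 1368*sqrt(3)*t**2*sqrt(9*t**2 + 4)*log(6*t + 19) - 2736*sqrt(3)*t**2*sqrt(9*t**2 + 4)*log(2) + 792*sqrt(3)*t**2*sqrt(9*t**2 + 4) - 630*sqrt(3)*t**2*sqrt(36*t**2 + 36*t + 25)*log(3*t/2 + 4) - 342*sqrt(3)*t**2*sqrt(36*t**2 + 36*t + 25) + 2454*sqrt(3)*t*sqrt(9*t**2 + 4)*log(6*t + 19) - 4908*sqrt(3)*t*sqrt(9*t**2 + 4)*log(2) + 726*sqrt(3)*t*sqrt(9*t**2 + 4) - 912*sqrt(3)*t*sqrt(36*t**2 + 36*t + 25)*log(3*t/2 + 4) - 48*sqrt(3)*t*sqrt(36*t**2 + 36*t + 25) + 912*sqrt(3)*sqrt(9*t**2 + 4)*log(6*t + 19) - 1824*sqrt(3)*sqrt(9*t**2 + 4)*log(2) + 400*sqrt(3)*sqrt(9*t**2 + 4) - 152*sqrt(3)*sqrt(36*t**2 + 36*t + 25))/(54*t**2*sqrt(9*t**2 + 4)*sqrt(36*t**2 + 36*t + 25) + 315*t*sqrt(9*t**2 + 4)*sqrt(36*t**2 + 36*t + 25) + 456*sqrt(9*t**2 + 4)*sqrt(36*t**2 + 36*t + 25)), which is not 0.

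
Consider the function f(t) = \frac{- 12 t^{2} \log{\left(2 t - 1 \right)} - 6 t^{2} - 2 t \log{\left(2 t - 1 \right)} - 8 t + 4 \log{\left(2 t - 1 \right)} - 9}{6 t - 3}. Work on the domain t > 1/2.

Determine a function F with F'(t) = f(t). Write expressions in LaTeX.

An antiderivative is F(t) = - t^{2} \log{\left(2 t - 1 \right)} - \frac{4 t \log{\left(2 t - 1 \right)}}{3} - \frac{3 \log{\left(2 t - 1 \right)}}{2}.

f has the shape u'v + uv' for u = - t^{2} - \frac{4 t}{3} - \frac{3}{2} and v = \log{\left(2 t - 1 \right)} — it is the derivative of the product u*v.
Check: d/dt[- t^{2} \log{\left(2 t - 1 \right)} - \frac{4 t \log{\left(2 t - 1 \right)}}{3} - \frac{3 \log{\left(2 t - 1 \right)}}{2}] = \frac{- 12 t^{2} \log{\left(2 t - 1 \right)} - 6 t^{2} - 2 t \log{\left(2 t - 1 \right)} - 8 t + 4 \log{\left(2 t - 1 \right)} - 9}{6 t - 3} = f(t).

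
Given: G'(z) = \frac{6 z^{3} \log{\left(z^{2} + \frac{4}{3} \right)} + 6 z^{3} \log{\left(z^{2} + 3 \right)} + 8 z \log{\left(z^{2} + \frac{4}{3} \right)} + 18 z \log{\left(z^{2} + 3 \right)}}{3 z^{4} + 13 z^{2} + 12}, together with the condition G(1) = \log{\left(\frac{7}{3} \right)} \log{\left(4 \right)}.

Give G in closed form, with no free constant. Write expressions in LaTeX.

G(z) = \log{\left(z^{2} + \frac{4}{3} \right)} \log{\left(z^{2} + 3 \right)}

Recognize the product-rule pattern: G'(z) = u'v + uv' with u = \log{\left(z^{2} + 3 \right)}, v = \log{\left(z^{2} + \frac{4}{3} \right)}, so integration by parts undoes it.
A general antiderivative is \log{\left(z^{2} + \frac{4}{3} \right)} \log{\left(z^{2} + 3 \right)} + C.
The condition gives C = \log{\left(\frac{7}{3} \right)} \log{\left(4 \right)} - (\log{\left(\frac{7}{3} \right)} \log{\left(4 \right)}) = 0.
So G(z) = \log{\left(z^{2} + \frac{4}{3} \right)} \log{\left(z^{2} + 3 \right)}.
Check: d/dz[\log{\left(z^{2} + \frac{4}{3} \right)} \log{\left(z^{2} + 3 \right)}] = \frac{6 z^{3} \log{\left(z^{2} + \frac{4}{3} \right)} + 6 z^{3} \log{\left(z^{2} + 3 \right)} + 8 z \log{\left(z^{2} + \frac{4}{3} \right)} + 18 z \log{\left(z^{2} + 3 \right)}}{3 z^{4} + 13 z^{2} + 12} = G'(z).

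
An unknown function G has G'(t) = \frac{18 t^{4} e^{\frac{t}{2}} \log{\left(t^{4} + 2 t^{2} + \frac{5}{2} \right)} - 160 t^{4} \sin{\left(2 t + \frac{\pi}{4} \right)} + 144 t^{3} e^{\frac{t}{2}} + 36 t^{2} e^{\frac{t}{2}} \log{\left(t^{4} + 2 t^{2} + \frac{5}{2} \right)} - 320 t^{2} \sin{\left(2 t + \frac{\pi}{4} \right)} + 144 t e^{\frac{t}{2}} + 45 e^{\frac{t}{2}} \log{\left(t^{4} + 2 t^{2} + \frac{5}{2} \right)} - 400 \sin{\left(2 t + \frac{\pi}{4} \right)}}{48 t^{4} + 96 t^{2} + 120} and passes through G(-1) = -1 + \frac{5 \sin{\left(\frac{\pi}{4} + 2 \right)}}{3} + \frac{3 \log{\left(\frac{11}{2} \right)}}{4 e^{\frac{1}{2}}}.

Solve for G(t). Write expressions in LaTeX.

G(t) = \frac{9 e^{\frac{t}{2}} \log{\left(t^{4} + 2 t^{2} + \frac{5}{2} \right)} + 20 \cos{\left(2 t + \frac{\pi}{4} \right)} - 12}{12}

Check a candidate G(t) by differentiating: d/dt[G] must match the given G'(t).
A general antiderivative is \frac{3 e^{\frac{t}{2}} \log{\left(t^{4} + 2 t^{2} + \frac{5}{2} \right)}}{4} + \frac{5 \cos{\left(2 t + \frac{\pi}{4} \right)}}{3} + C.
The condition gives C = -1 + \frac{5 \sin{\left(\frac{\pi}{4} + 2 \right)}}{3} + \frac{3 \log{\left(\frac{11}{2} \right)}}{4 e^{\frac{1}{2}}} - (\frac{5 \sin{\left(\frac{\pi}{4} + 2 \right)}}{3} + \frac{3 \log{\left(\frac{11}{2} \right)}}{4 e^{\frac{1}{2}}}) = -1.
So G(t) = \frac{9 e^{\frac{t}{2}} \log{\left(t^{4} + 2 t^{2} + \frac{5}{2} \right)} + 20 \cos{\left(2 t + \frac{\pi}{4} \right)} - 12}{12}.
Check: d/dt[\frac{9 e^{\frac{t}{2}} \log{\left(t^{4} + 2 t^{2} + \frac{5}{2} \right)} + 20 \cos{\left(2 t + \frac{\pi}{4} \right)} - 12}{12}] = \frac{18 t^{4} e^{\frac{t}{2}} \log{\left(t^{4} + 2 t^{2} + \frac{5}{2} \right)} - 160 t^{4} \sin{\left(2 t + \frac{\pi}{4} \right)} + 144 t^{3} e^{\frac{t}{2}} + 36 t^{2} e^{\frac{t}{2}} \log{\left(t^{4} + 2 t^{2} + \frac{5}{2} \right)} - 320 t^{2} \sin{\left(2 t + \frac{\pi}{4} \right)} + 144 t e^{\frac{t}{2}} + 45 e^{\frac{t}{2}} \log{\left(t^{4} + 2 t^{2} + \frac{5}{2} \right)} - 400 \sin{\left(2 t + \frac{\pi}{4} \right)}}{48 t^{4} + 96 t^{2} + 120} = G'(t).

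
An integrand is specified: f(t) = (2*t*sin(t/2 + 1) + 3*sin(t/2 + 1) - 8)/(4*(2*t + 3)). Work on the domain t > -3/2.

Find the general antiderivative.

F(t) = (-2*log(4*t + 6) - cos(t/2 + 1))/2 + C

A candidate is checked by its d/dt: the result must match f(t).
Check: d/dt[(-2*log(4*t + 6) - cos(t/2 + 1))/2] = (2*t*sin(t/2 + 1) + 3*sin(t/2 + 1) - 8)/(8*t + 12), which equals f(t).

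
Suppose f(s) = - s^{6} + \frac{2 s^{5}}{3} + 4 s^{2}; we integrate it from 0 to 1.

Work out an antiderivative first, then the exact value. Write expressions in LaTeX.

Antiderivative: F(s) = - \frac{s^{7}}{7} + \frac{s^{6}}{9} + \frac{4 s^{3}}{3}; value = \frac{82}{63}

Integrate term by term and add the pieces.
F(s) = - \frac{s^{7}}{7} + \frac{s^{6}}{9} + \frac{4 s^{3}}{3} is an antiderivative of f.
Check: d/ds[- \frac{s^{7}}{7} + \frac{s^{6}}{9} + \frac{4 s^{3}}{3}] = - s^{6} + \frac{2 s^{5}}{3} + 4 s^{2} = f(s).
F(1) = \frac{82}{63}; F(0) = 0.
Integral = F(1) - F(0) = \frac{82}{63}.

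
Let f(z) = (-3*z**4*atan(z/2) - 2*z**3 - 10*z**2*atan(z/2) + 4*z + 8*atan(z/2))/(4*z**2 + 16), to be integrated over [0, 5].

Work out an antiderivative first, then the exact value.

f has the shape u'v + uv' for u = -z**3/4 + z/2 and v = atan(z/2) — it is the derivative of the product u*v.
F(z) = -(z**3/2 - z)*atan(z/2)/2 is an antiderivative of f.
Check: d/dz[-(z**3/2 - z)*atan(z/2)/2] = (-3*z**4*atan(z/2) - 2*z**3 - 10*z**2*atan(z/2) + 4*z + 8*atan(z/2))/(4*z**2 + 16) = f(z).
F(5) = -115*atan(5/2)/4; F(0) = 0.
Integral = F(5) - F(0) = -115*atan(5/2)/4.

Antiderivative: F(z) = -(z**3/2 - z)*atan(z/2)/2; value = -115*atan(5/2)/4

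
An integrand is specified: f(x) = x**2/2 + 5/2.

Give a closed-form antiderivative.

An antiderivative is F(x) = x*(x**2 + 15)/6.

Recover f(x) by differentiating a candidate F(x); any mismatch rules it out.
Check: d/dx[x*(x**2 + 15)/6] = x**2/2 + 5/2 = f(x).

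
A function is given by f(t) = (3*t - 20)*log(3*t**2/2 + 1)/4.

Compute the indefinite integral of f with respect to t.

Recover f(t) by differentiating a candidate F(t); any mismatch rules it out.
Check: d/dt[-3*t**2/8 + 10*t + (3*t**2/8 - 5*t)*log(3*t**2/2 + 1) + log(t**2 + 2/3)/4 - 10*sqrt(6)*atan(sqrt(6)*t/2)/3] = 3*t*log(3*t**2/2 + 1)/4 - 5*log(3*t**2/2 + 1), which equals f(t).

F(t) = -3*t**2/8 + 10*t + (3*t**2/8 - 5*t)*log(3*t**2/2 + 1) + log(t**2 + 2/3)/4 - 10*sqrt(6)*atan(sqrt(6)*t/2)/3 + C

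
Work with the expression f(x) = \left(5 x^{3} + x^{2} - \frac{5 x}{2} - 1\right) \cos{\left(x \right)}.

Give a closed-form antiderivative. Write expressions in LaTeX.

An antiderivative is F(x) = \frac{10 x^{3} \sin{\left(x \right)} + 2 x^{2} \sin{\left(x \right)} + 30 x^{2} \cos{\left(x \right)} - 65 x \sin{\left(x \right)} + 4 x \cos{\left(x \right)} - 6 \sin{\left(x \right)} - 65 \cos{\left(x \right)}}{2}.

A candidate is checked by its d/dx: the result must match f(x).
Check: d/dx[\frac{10 x^{3} \sin{\left(x \right)} + 2 x^{2} \sin{\left(x \right)} + 30 x^{2} \cos{\left(x \right)} - 65 x \sin{\left(x \right)} + 4 x \cos{\left(x \right)} - 6 \sin{\left(x \right)} - 65 \cos{\left(x \right)}}{2}] = 5 x^{3} \cos{\left(x \right)} + x^{2} \cos{\left(x \right)} - \frac{5 x \cos{\left(x \right)}}{2} - \cos{\left(x \right)}, which equals f(x).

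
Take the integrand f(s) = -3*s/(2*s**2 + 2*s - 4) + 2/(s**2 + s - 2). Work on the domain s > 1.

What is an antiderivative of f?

The denominator factors as 2*(s - 1)*(s + 2); partial fractions split f into directly integrable pieces: -5/(3*(s + 2)) + 1/(6*(s - 1)).
Check: d/ds[log(s - 1)/6 - 5*log(s + 2)/3] = (4 - 3*s)/(2*s**2 + 2*s - 4), which equals f(s).

An antiderivative is F(s) = log(s - 1)/6 - 5*log(s + 2)/3.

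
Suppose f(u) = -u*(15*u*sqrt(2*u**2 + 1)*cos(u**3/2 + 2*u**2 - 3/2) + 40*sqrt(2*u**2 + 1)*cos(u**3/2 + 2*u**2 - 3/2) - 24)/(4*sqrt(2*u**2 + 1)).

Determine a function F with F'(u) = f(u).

An antiderivative is F(u) = 3*sqrt(2*u**2 + 1) - 5*sin(u**3/2 + 2*u**2 - 3/2)/2.

Whatever form F(u) takes, F'(u) = f(u) is non-negotiable.
Check: d/du[3*sqrt(2*u**2 + 1) - 5*sin(u**3/2 + 2*u**2 - 3/2)/2] = (-15*u**2*sqrt(2*u**2 + 1)*cos(u**3/2 + 2*u**2 - 3/2) - 40*u*sqrt(2*u**2 + 1)*cos(u**3/2 + 2*u**2 - 3/2) + 24*u)/(4*sqrt(2*u**2 + 1)), which equals f(u).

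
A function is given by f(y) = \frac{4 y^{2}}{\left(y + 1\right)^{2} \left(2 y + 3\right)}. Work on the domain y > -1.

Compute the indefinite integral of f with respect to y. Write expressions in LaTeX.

F(y) = - 16 \log{\left(y + 1 \right)} + 18 \log{\left(y + \frac{3}{2} \right)} - \frac{4}{y + 1} + C

The denominator factors as \left(y + 1\right)^{2} \left(2 y + 3\right); partial fractions split f into directly integrable pieces: \frac{36}{2 y + 3} - \frac{16}{y + 1} + \frac{4}{\left(y + 1\right)^{2}}.
Check: d/dy[- 16 \log{\left(y + 1 \right)} + 18 \log{\left(y + \frac{3}{2} \right)} - \frac{4}{y + 1}] = \frac{4 y^{2}}{2 y^{3} + 7 y^{2} + 8 y + 3}, which equals f(y).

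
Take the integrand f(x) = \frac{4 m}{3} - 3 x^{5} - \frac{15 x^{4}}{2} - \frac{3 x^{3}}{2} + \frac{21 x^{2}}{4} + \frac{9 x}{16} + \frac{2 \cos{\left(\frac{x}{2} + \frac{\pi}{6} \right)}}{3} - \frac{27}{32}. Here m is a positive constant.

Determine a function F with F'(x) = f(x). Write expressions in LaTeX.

The integrand splits into summands that can be handled one at a time.
Check: d/dx[\frac{4 m x}{3} - \frac{x^{6}}{2} - \frac{3 x^{5}}{2} - \frac{3 x^{4}}{8} + \frac{7 x^{3}}{4} + \frac{9 x^{2}}{32} - \frac{27 x}{32} + \frac{4 \sin{\left(\frac{x}{2} + \frac{\pi}{6} \right)}}{3}] = \frac{4 m}{3} - 3 x^{5} - \frac{15 x^{4}}{2} - \frac{3 x^{3}}{2} + \frac{21 x^{2}}{4} + \frac{9 x}{16} + \frac{2 \cos{\left(\frac{x}{2} + \frac{\pi}{6} \right)}}{3} - \frac{27}{32} = f(x).

An antiderivative is F(x) = \frac{4 m x}{3} - \frac{x^{6}}{2} - \frac{3 x^{5}}{2} - \frac{3 x^{4}}{8} + \frac{7 x^{3}}{4} + \frac{9 x^{2}}{32} - \frac{27 x}{32} + \frac{4 \sin{\left(\frac{x}{2} + \frac{\pi}{6} \right)}}{3}.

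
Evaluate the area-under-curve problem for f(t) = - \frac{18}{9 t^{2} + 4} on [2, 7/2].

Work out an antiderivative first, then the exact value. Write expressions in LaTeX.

Recover f(t) by differentiating a candidate F(t); any mismatch rules it out.
F(t) = - 3 \operatorname{atan}{\left(\frac{3 t}{2} \right)} is an antiderivative of f.
Check: d/dt[- 3 \operatorname{atan}{\left(\frac{3 t}{2} \right)}] = - \frac{18}{9 t^{2} + 4} = f(t).
F(7/2) = - 3 \operatorname{atan}{\left(\frac{21}{4} \right)}; F(2) = - 3 \operatorname{atan}{\left(3 \right)}.
Integral = F(7/2) - F(2) = - 3 \operatorname{atan}{\left(\frac{21}{4} \right)} + 3 \operatorname{atan}{\left(3 \right)}.

Antiderivative: F(t) = - 3 \operatorname{atan}{\left(\frac{3 t}{2} \right)}; value = - 3 \operatorname{atan}{\left(\frac{21}{4} \right)} + 3 \operatorname{atan}{\left(3 \right)}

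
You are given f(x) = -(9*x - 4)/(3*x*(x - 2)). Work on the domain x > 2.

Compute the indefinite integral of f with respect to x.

F(x) = (-2*log(x) - 7*log(x - 2))/3 + C

Factor the denominator (3*x*(x - 2)) and decompose: f = -7/(3*(x - 2)) - 2/(3*x); each piece integrates to a log, atan, or power term.
Check: d/dx[(-2*log(x) - 7*log(x - 2))/3] = (4 - 9*x)/(3*x**2 - 6*x), which equals f(x).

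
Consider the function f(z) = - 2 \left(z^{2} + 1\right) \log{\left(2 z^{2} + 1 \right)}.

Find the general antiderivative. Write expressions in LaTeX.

Any candidate F(z) must reproduce f(z) exactly when differentiated.
Check: d/dz[\frac{4 z^{3} + 6 z \left(- z^{2} - 3\right) \log{\left(2 z^{2} + 1 \right)} + 30 z - 15 \sqrt{2} \operatorname{atan}{\left(\sqrt{2} z \right)}}{9}] = - 2 z^{2} \log{\left(2 z^{2} + 1 \right)} - 2 \log{\left(2 z^{2} + 1 \right)}, which equals f(z).

F(z) = \frac{4 z^{3} + 6 z \left(- z^{2} - 3\right) \log{\left(2 z^{2} + 1 \right)} + 30 z - 15 \sqrt{2} \operatorname{atan}{\left(\sqrt{2} z \right)}}{9} + C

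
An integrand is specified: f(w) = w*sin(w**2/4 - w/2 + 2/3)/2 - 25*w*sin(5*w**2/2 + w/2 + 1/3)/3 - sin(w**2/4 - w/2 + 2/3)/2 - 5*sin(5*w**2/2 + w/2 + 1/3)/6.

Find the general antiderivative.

The integrand splits into summands that can be handled one at a time.
Check: d/dw[-cos(w**2/4 - w/2 + 2/3) + 5*cos(5*w**2/2 + w/2 + 1/3)/3] = w*sin(w**2/4 - w/2 + 2/3)/2 - 25*w*sin(5*w**2/2 + w/2 + 1/3)/3 - sin(w**2/4 - w/2 + 2/3)/2 - 5*sin(5*w**2/2 + w/2 + 1/3)/6 = f(w).

F(w) = -cos(w**2/4 - w/2 + 2/3) + 5*cos(5*w**2/2 + w/2 + 1/3)/3 + C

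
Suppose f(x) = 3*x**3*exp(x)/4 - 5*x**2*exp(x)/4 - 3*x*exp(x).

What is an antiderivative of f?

Recognize the product-rule pattern: f = u'v + uv' with u = 3*x**3/4 - 7*x**2/2 + 4*x - 4, v = exp(x), so integration by parts undoes it.
Check: d/dx[(3*x**3 - 14*x**2 + 16*x - 16)*exp(x)/4] = 3*x**3*exp(x)/4 - 5*x**2*exp(x)/4 - 3*x*exp(x) = f(x).

An antiderivative is F(x) = (3*x**3 - 14*x**2 + 16*x - 16)*exp(x)/4.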